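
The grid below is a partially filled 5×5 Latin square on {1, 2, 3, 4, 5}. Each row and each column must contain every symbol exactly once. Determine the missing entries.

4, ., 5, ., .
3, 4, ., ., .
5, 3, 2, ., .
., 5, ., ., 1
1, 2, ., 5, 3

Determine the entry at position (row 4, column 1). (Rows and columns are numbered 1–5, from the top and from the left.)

2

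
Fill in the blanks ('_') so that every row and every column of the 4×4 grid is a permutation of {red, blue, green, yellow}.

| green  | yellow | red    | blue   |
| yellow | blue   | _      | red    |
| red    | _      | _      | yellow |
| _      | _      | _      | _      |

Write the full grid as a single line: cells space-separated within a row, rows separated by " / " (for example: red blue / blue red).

Cell (r2,c3): row 2 has {red,blue,yellow}; column 3 has {red} → green.
Cell (r3,c2): row 3 has {red,yellow}; column 2 has {blue,yellow} → green.
Cell (r3,c3): row 3 has {red,green,yellow}; column 3 has {red,green} → blue.
Cell (r4,c1): row 4 is empty so far; column 1 has {red,green,yellow} → blue.
Cell (r4,c2): row 4 has {blue}; column 2 has {blue,green,yellow} → red.
Cell (r4,c3): row 4 has {red,blue}; column 3 has {red,blue,green} → yellow.
Cell (r4,c4): row 4 has {red,blue,yellow}; column 4 has {red,blue,yellow} → green.

green yellow red blue / yellow blue green red / red green blue yellow / blue red yellow green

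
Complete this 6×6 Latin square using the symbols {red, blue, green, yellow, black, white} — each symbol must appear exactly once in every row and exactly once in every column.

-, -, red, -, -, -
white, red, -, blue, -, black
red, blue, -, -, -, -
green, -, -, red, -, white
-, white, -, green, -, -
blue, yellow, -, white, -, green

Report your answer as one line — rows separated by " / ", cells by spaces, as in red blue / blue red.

black green red yellow white blue / white red green blue yellow black / red blue white black green yellow / green black yellow red blue white / yellow white blue green black red / blue yellow black white red green

(r3,c6) = yellow
(r4,c2) = black
(r6,c3) = black
(r6,c5) = red
(r1,c2) = green
(r1,c6) = blue
(r3,c4) = black
(r5,c6) = red
(r1,c4) = yellow
(r1,c1) = black
(r1,c5) = white
(r3,c5) = green
(r5,c1) = yellow
(r5,c3) = blue
(r5,c5) = black
(r2,c5) = yellow
(r3,c3) = white
(r4,c3) = yellow
(r4,c5) = blue
(r2,c3) = green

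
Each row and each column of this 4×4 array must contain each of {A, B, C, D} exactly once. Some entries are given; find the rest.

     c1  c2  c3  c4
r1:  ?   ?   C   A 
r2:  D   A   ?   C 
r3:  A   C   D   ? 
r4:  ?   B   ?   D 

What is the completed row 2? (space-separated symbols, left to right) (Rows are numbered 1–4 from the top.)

(r1,c1) = B
(r1,c2) = D
(r2,c3) = B

D A B C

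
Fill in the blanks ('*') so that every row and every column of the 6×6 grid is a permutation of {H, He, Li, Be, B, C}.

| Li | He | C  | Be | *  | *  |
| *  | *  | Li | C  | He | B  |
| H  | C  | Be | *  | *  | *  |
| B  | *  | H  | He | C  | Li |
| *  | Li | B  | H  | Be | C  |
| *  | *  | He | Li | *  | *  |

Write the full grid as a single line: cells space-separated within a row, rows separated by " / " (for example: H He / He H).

Li He C Be B H / Be H Li C He B / H C Be B Li He / B Be H He C Li / He Li B H Be C / C B He Li H Be

Cell (r1,c6): row 1 has {He,Li,Be,C}; column 6 has {Li,B,C} → H.
Cell (r2,c1): row 2 has {He,Li,B,C}; column 1 has {H,Li,B} → Be.
Cell (r2,c2): row 2 has {He,Li,Be,B,C}; column 2 has {He,Li,C} → H.
Cell (r3,c4): row 3 has {H,Be,C}; column 4 has {H,He,Li,Be,C} → B.
Cell (r3,c5): row 3 has {H,Be,B,C}; column 5 has {He,Be,C} → Li.
Cell (r3,c6): row 3 has {H,Li,Be,B,C}; column 6 has {H,Li,B,C} → He.
Cell (r4,c2): row 4 has {H,He,Li,B,C}; column 2 has {H,He,Li,C} → Be.
Cell (r5,c1): row 5 has {H,Li,Be,B,C}; column 1 has {H,Li,Be,B} → He.
Cell (r6,c1): row 6 has {He,Li}; column 1 has {H,He,Li,Be,B} → C.
Cell (r6,c2): row 6 has {He,Li,C}; column 2 has {H,He,Li,Be,C} → B.
Cell (r6,c5): row 6 has {He,Li,B,C}; column 5 has {He,Li,Be,C} → H.
Cell (r6,c6): row 6 has {H,He,Li,B,C}; column 6 has {H,He,Li,B,C} → Be.
Cell (r1,c5): row 1 has {H,He,Li,Be,C}; column 5 has {H,He,Li,Be,C} → B.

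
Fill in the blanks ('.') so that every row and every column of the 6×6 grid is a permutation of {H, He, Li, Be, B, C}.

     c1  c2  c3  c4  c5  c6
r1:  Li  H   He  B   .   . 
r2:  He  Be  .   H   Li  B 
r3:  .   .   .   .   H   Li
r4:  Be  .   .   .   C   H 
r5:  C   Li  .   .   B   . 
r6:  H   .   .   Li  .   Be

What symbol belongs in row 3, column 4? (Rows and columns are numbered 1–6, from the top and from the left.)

C

row 1 has {H,He,Li,B}; column 5 has {H,Li,B,C} — only Be is left for (r1,c5).
row 1 has {H,He,Li,Be,B}; column 6 has {H,Li,Be,B} — only C is left for (r1,c6).
row 2 has {H,He,Li,Be,B}; column 3 has {He} — only C is left for (r2,c3).
row 3 has {H,Li}; column 1 has {H,He,Li,Be,C} — only B is left for (r3,c1).
row 3 has {H,Li,B}; column 3 has {He,C} — only Be is left for (r3,c3).
row 4 has {H,Be,C}; column 4 has {H,Li,B} — only He is left for (r4,c4).
row 5 has {Li,B,C}; column 3 has {He,Be,C} — only H is left for (r5,c3).
row 5 has {H,Li,B,C}; column 4 has {H,He,Li,B} — only Be is left for (r5,c4).
row 5 has {H,Li,Be,B,C}; column 6 has {H,Li,Be,B,C} — only He is left for (r5,c6).
row 6 has {H,Li,Be}; column 3 has {H,He,Be,C} — only B is left for (r6,c3).
row 6 has {H,Li,Be,B}; column 5 has {H,Li,Be,B,C} — only He is left for (r6,c5).
row 3 has {H,Li,Be,B}; column 4 has {H,He,Li,Be,B} — only C is left for (r3,c4).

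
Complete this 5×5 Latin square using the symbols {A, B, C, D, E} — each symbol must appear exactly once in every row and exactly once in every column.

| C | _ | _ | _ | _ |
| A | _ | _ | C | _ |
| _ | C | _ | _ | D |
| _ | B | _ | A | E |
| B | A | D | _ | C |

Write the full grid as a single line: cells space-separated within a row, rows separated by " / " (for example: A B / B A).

C E B D A / A D E C B / E C A B D / D B C A E / B A D E C

At row 2, column 5: row 2 has {A,C}; column 5 has {C,D,E}; that leaves B.
At row 3, column 1: row 3 has {C,D}; column 1 has {A,B,C}; that leaves E.
At row 3, column 4: row 3 has {C,D,E}; column 4 has {A,C}; that leaves B.
At row 4, column 1: row 4 has {A,B,E}; column 1 has {A,B,C,E}; that leaves D.
At row 4, column 3: row 4 has {A,B,D,E}; column 3 has {D}; that leaves C.
At row 5, column 4: row 5 has {A,B,C,D}; column 4 has {A,B,C}; that leaves E.
At row 1, column 4: row 1 has {C}; column 4 has {A,B,C,E}; that leaves D.
At row 1, column 5: row 1 has {C,D}; column 5 has {B,C,D,E}; that leaves A.
At row 2, column 3: row 2 has {A,B,C}; column 3 has {C,D}; that leaves E.
At row 3, column 3: row 3 has {B,C,D,E}; column 3 has {C,D,E}; that leaves A.
At row 1, column 2: row 1 has {A,C,D}; column 2 has {A,B,C}; that leaves E.
At row 1, column 3: row 1 has {A,C,D,E}; column 3 has {A,C,D,E}; that leaves B.
At row 2, column 2: row 2 has {A,B,C,E}; column 2 has {A,B,C,E}; that leaves D.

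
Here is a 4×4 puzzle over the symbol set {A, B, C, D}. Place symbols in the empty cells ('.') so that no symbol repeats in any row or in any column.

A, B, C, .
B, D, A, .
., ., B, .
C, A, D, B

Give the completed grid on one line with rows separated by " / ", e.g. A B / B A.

A B C D / B D A C / D C B A / C A D B

(r1,c4): row 1 has {A,B,C}; column 4 has {B}, so it must be D.
(r2,c4): row 2 has {A,B,D}; column 4 has {B,D}, so it must be C.
(r3,c1): row 3 has {B}; column 1 has {A,B,C}, so it must be D.
(r3,c2): row 3 has {B,D}; column 2 has {A,B,D}, so it must be C.
(r3,c4): row 3 has {B,C,D}; column 4 has {B,C,D}, so it must be A.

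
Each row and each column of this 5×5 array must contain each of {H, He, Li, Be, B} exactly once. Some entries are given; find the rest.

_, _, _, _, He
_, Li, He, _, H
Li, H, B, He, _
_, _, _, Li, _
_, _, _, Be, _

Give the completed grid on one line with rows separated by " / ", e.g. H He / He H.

B Be Li H He / Be Li He B H / Li H B He Be / H He Be Li B / He B H Be Li

Cell (r2,c4): row 2 has {H,He,Li}; column 4 has {He,Li,Be} → B.
Cell (r3,c5): row 3 has {H,He,Li,B}; column 5 has {H,He} → Be.
Cell (r4,c5): row 4 has {Li}; column 5 has {H,He,Be} → B.
Cell (r5,c5): row 5 has {Be}; column 5 has {H,He,Be,B} → Li.
Cell (r1,c4): row 1 has {He}; column 4 has {He,Li,Be,B} → H.
Cell (r2,c1): row 2 has {H,He,Li,B}; column 1 has {Li} → Be.
Cell (r5,c3): row 5 has {Li,Be}; column 3 has {He,B} → H.
Cell (r1,c1): row 1 has {H,He}; column 1 has {Li,Be} → B.
Cell (r1,c2): row 1 has {H,He,B}; column 2 has {H,Li} → Be.
Cell (r1,c3): row 1 has {H,He,Be,B}; column 3 has {H,He,B} → Li.
Cell (r4,c2): row 4 has {Li,B}; column 2 has {H,Li,Be} → He.
Cell (r4,c3): row 4 has {He,Li,B}; column 3 has {H,He,Li,B} → Be.
Cell (r5,c1): row 5 has {H,Li,Be}; column 1 has {Li,Be,B} → He.
Cell (r5,c2): row 5 has {H,He,Li,Be}; column 2 has {H,He,Li,Be} → B.
Cell (r4,c1): row 4 has {He,Li,Be,B}; column 1 has {He,Li,Be,B} → H.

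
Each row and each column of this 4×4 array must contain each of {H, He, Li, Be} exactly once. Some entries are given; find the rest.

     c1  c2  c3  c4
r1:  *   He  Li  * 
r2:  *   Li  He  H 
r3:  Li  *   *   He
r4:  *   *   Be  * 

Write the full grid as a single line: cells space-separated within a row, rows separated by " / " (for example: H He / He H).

H He Li Be / Be Li He H / Li Be H He / He H Be Li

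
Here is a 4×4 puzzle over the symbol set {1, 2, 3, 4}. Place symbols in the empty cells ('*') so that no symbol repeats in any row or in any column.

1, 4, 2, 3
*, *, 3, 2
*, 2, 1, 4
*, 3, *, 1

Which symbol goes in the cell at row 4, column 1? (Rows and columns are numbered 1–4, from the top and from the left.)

2

(r2,c1) = 4
(r2,c2) = 1
(r3,c1) = 3
(r4,c1) = 2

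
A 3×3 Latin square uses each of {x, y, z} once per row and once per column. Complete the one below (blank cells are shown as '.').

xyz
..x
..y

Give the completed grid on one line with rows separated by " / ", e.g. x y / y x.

x y z / y z x / z x y

(r2,c2) = z
(r3,c1) = z
(r3,c2) = x
(r2,c1) = y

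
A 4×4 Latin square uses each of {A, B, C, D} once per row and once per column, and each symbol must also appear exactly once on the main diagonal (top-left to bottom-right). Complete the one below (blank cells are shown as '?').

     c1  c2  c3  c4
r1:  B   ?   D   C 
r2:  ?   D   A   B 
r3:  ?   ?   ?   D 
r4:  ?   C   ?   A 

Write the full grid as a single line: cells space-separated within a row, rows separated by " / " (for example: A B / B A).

B A D C / C D A B / A B C D / D C B A

At row 1, column 2: row 1 has {B,C,D}; column 2 has {C,D}; that leaves A.
At row 2, column 1: row 2 has {A,B,D}; column 1 has {B}; that leaves C.
At row 3, column 1: row 3 has {D}; column 1 has {B,C}; that leaves A.
At row 3, column 2: row 3 has {A,D}; column 2 has {A,C,D}; that leaves B.
At row 3, column 3: row 3 has {A,B,D}; column 3 has {A,D}; the diagonal has {A,B,D}; that leaves C.
At row 4, column 1: row 4 has {A,C}; column 1 has {A,B,C}; that leaves D.
At row 4, column 3: row 4 has {A,C,D}; column 3 has {A,C,D}; that leaves B.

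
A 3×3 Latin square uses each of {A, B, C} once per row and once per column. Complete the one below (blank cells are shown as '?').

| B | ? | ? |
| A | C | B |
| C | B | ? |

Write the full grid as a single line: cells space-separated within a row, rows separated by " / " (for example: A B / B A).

B A C / A C B / C B A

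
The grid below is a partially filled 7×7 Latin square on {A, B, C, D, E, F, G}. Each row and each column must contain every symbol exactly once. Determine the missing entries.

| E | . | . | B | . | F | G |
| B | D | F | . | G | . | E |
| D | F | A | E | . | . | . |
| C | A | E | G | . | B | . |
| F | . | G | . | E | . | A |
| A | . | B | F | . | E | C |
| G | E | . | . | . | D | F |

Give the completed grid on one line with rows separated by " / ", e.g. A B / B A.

E C D B A F G / B D F C G A E / D F A E C G B / C A E G F B D / F B G D E C A / A G B F D E C / G E C A B D F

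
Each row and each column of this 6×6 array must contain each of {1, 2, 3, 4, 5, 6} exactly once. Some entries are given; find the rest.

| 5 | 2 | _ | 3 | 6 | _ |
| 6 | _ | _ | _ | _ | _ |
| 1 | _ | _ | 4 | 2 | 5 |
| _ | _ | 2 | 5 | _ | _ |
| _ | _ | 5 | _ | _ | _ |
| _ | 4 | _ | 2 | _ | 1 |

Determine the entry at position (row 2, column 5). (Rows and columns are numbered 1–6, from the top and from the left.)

3

Cell (r1,c6): row 1 has {2,3,5,6}; column 6 has {1,5} → 4.
Cell (r2,c4): row 2 has {6}; column 4 has {2,3,4,5} → 1.
Cell (r5,c4): row 5 has {5}; column 4 has {1,2,3,4,5} → 6.
Cell (r6,c1): row 6 has {1,2,4}; column 1 has {1,5,6} → 3.
Cell (r6,c3): row 6 has {1,2,3,4}; column 3 has {2,5} → 6.
Cell (r6,c5): row 6 has {1,2,3,4,6}; column 5 has {2,6} → 5.
Cell (r1,c3): row 1 has {2,3,4,5,6}; column 3 has {2,5,6} → 1.
Cell (r3,c3): row 3 has {1,2,4,5}; column 3 has {1,2,5,6} → 3.
Cell (r4,c1): row 4 has {2,5}; column 1 has {1,3,5,6} → 4.
Cell (r5,c1): row 5 has {5,6}; column 1 has {1,3,4,5,6} → 2.
Cell (r5,c6): row 5 has {2,5,6}; column 6 has {1,4,5} → 3.
Cell (r2,c3): row 2 has {1,6}; column 3 has {1,2,3,5,6} → 4.
Cell (r2,c5): row 2 has {1,4,6}; column 5 has {2,5,6} → 3.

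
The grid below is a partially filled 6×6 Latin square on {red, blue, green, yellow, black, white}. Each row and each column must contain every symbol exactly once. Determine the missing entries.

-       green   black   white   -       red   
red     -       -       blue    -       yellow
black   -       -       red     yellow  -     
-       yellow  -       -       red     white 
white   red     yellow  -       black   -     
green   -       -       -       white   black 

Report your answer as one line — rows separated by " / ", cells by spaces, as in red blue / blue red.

yellow green black white blue red / red black white blue green yellow / black white blue red yellow green / blue yellow green black red white / white red yellow green black blue / green blue red yellow white black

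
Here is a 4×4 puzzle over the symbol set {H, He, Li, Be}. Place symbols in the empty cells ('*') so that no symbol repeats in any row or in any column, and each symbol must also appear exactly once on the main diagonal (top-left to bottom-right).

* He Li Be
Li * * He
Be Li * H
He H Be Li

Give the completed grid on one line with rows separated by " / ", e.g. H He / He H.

H He Li Be / Li Be H He / Be Li He H / He H Be Li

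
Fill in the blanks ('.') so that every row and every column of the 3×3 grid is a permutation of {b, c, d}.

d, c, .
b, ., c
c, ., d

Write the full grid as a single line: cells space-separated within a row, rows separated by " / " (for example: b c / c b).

At row 1, column 3: row 1 has {c,d}; column 3 has {c,d}; that leaves b.
At row 2, column 2: row 2 has {b,c}; column 2 has {c}; that leaves d.
At row 3, column 2: row 3 has {c,d}; column 2 has {c,d}; that leaves b.

d c b / b d c / c b d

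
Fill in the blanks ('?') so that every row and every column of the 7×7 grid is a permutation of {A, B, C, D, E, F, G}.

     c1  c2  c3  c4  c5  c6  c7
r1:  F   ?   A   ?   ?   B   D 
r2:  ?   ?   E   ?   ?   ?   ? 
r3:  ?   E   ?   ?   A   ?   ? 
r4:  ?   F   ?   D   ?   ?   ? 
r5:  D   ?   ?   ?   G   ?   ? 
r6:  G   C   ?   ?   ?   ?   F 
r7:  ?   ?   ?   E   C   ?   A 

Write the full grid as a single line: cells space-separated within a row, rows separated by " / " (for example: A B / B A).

F G A C E B D / A B E G F D C / C E D F A G B / E F C D B A G / D A F B G C E / G C B A D E F / B D G E C F A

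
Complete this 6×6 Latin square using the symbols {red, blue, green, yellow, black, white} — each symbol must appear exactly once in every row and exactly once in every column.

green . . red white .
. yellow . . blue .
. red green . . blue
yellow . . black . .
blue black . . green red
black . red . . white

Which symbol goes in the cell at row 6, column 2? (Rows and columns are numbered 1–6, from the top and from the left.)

(r1,c2): row 1 has {red,green,white}; column 2 has {red,yellow,black}, so it must be blue.
(r3,c1): row 3 has {red,blue,green}; column 1 has {blue,green,yellow,black}, so it must be white.
(r3,c4): row 3 has {red,blue,green,white}; column 4 has {red,black}, so it must be yellow.
(r3,c5): row 3 has {red,blue,green,yellow,white}; column 5 has {blue,green,white}, so it must be black.
(r4,c5): row 4 has {yellow,black}; column 5 has {blue,green,black,white}, so it must be red.
(r4,c6): row 4 has {red,yellow,black}; column 6 has {red,blue,white}, so it must be green.
(r5,c4): row 5 has {red,blue,green,black}; column 4 has {red,yellow,black}, so it must be white.
(r6,c2): row 6 has {red,black,white}; column 2 has {red,blue,yellow,black}, so it must be green.

green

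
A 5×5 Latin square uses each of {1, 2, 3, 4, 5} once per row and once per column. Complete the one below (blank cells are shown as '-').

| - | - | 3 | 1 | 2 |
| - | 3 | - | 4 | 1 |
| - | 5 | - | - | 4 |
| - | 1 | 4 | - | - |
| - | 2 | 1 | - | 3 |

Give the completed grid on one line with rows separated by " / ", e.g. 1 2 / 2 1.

5 4 3 1 2 / 2 3 5 4 1 / 1 5 2 3 4 / 3 1 4 2 5 / 4 2 1 5 3

Cell (r1,c2): row 1 has {1,2,3}; column 2 has {1,2,3,5} → 4.
Cell (r3,c3): row 3 has {4,5}; column 3 has {1,3,4} → 2.
Cell (r3,c4): row 3 has {2,4,5}; column 4 has {1,4} → 3.
Cell (r4,c5): row 4 has {1,4}; column 5 has {1,2,3,4} → 5.
Cell (r5,c4): row 5 has {1,2,3}; column 4 has {1,3,4} → 5.
Cell (r1,c1): row 1 has {1,2,3,4}; column 1 is empty so far → 5.
Cell (r2,c1): row 2 has {1,3,4}; column 1 has {5} → 2.
Cell (r2,c3): row 2 has {1,2,3,4}; column 3 has {1,2,3,4} → 5.
Cell (r3,c1): row 3 has {2,3,4,5}; column 1 has {2,5} → 1.
Cell (r4,c1): row 4 has {1,4,5}; column 1 has {1,2,5} → 3.
Cell (r4,c4): row 4 has {1,3,4,5}; column 4 has {1,3,4,5} → 2.
Cell (r5,c1): row 5 has {1,2,3,5}; column 1 has {1,2,3,5} → 4.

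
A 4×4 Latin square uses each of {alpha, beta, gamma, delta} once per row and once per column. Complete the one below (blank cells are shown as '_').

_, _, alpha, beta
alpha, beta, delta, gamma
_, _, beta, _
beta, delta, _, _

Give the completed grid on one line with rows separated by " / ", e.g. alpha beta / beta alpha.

delta gamma alpha beta / alpha beta delta gamma / gamma alpha beta delta / beta delta gamma alpha

(r1,c2) = gamma
(r3,c2) = alpha
(r3,c4) = delta
(r4,c3) = gamma
(r4,c4) = alpha
(r1,c1) = delta
(r3,c1) = gamma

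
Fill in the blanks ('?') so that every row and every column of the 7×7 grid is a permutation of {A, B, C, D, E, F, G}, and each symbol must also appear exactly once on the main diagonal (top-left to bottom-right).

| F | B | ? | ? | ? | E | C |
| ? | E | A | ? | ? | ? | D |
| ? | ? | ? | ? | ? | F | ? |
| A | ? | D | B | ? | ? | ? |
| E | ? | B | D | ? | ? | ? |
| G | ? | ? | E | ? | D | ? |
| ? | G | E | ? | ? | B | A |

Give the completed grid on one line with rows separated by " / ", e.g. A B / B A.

F B G A D E C / C E A F B G D / B D C G A F E / A F D B E C G / E C B D G A F / G A F E C D B / D G E C F B A

(r1,c3) = G
(r1,c4) = A
(r1,c5) = D
(r3,c3) = C
(r3,c4) = G
(r5,c5) = G
(r5,c7) = F
(r6,c3) = F
(r6,c7) = B
(r3,c7) = E
(r4,c7) = G
(r4,c6) = C
(r5,c6) = A
(r2,c6) = G
(r4,c2) = F
(r4,c5) = E
(r5,c2) = C
(r6,c2) = A
(r6,c5) = C
(r7,c5) = F
(r2,c5) = B
(r3,c2) = D
(r3,c5) = A
(r7,c4) = C
(r2,c1) = C
(r2,c4) = F
(r3,c1) = B
(r7,c1) = D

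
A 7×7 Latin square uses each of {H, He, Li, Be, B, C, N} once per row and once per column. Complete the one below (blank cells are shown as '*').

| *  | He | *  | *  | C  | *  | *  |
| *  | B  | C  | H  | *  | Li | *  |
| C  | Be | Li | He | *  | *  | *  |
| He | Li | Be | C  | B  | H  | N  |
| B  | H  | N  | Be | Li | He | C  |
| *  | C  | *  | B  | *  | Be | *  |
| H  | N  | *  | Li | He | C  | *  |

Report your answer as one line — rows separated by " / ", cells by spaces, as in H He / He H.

Cell (r1,c4): row 1 has {He,C}; column 4 has {H,He,Li,Be,B,C} → N.
Cell (r1,c6): row 1 has {He,C,N}; column 6 has {H,He,Li,Be,C} → B.
Cell (r3,c6): row 3 has {He,Li,Be,C}; column 6 has {H,He,Li,Be,B,C} → N.
Cell (r7,c3): row 7 has {H,He,Li,C,N}; column 3 has {Li,Be,C,N} → B.
Cell (r7,c7): row 7 has {H,He,Li,B,C,N}; column 7 has {C,N} → Be.
Cell (r1,c3): row 1 has {He,B,C,N}; column 3 has {Li,Be,B,C,N} → H.
Cell (r1,c7): row 1 has {H,He,B,C,N}; column 7 has {Be,C,N} → Li.
Cell (r2,c7): row 2 has {H,Li,B,C}; column 7 has {Li,Be,C,N} → He.
Cell (r3,c5): row 3 has {He,Li,Be,C,N}; column 5 has {He,Li,B,C} → H.
Cell (r3,c7): row 3 has {H,He,Li,Be,C,N}; column 7 has {He,Li,Be,C,N} → B.
Cell (r6,c3): row 6 has {Be,B,C}; column 3 has {H,Li,Be,B,C,N} → He.
Cell (r6,c5): row 6 has {He,Be,B,C}; column 5 has {H,He,Li,B,C} → N.
Cell (r6,c7): row 6 has {He,Be,B,C,N}; column 7 has {He,Li,Be,B,C,N} → H.
Cell (r1,c1): row 1 has {H,He,Li,B,C,N}; column 1 has {H,He,B,C} → Be.
Cell (r2,c1): row 2 has {H,He,Li,B,C}; column 1 has {H,He,Be,B,C} → N.
Cell (r2,c5): row 2 has {H,He,Li,B,C,N}; column 5 has {H,He,Li,B,C,N} → Be.
Cell (r6,c1): row 6 has {H,He,Be,B,C,N}; column 1 has {H,He,Be,B,C,N} → Li.

Be He H N C B Li / N B C H Be Li He / C Be Li He H N B / He Li Be C B H N / B H N Be Li He C / Li C He B N Be H / H N B Li He C Be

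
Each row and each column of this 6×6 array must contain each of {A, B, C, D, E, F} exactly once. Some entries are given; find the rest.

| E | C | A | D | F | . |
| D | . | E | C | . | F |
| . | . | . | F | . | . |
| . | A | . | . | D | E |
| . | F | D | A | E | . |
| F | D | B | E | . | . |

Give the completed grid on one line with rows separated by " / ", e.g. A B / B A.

E C A D F B / D B E C A F / A E C F B D / C A F B D E / B F D A E C / F D B E C A

(r1,c6): row 1 has {A,C,D,E,F}; column 6 has {E,F}, so it must be B.
(r2,c2): row 2 has {C,D,E,F}; column 2 has {A,C,D,F}, so it must be B.
(r2,c5): row 2 has {B,C,D,E,F}; column 5 has {D,E,F}, so it must be A.
(r3,c2): row 3 has {F}; column 2 has {A,B,C,D,F}, so it must be E.
(r3,c3): row 3 has {E,F}; column 3 has {A,B,D,E}, so it must be C.
(r3,c5): row 3 has {C,E,F}; column 5 has {A,D,E,F}, so it must be B.
(r4,c3): row 4 has {A,D,E}; column 3 has {A,B,C,D,E}, so it must be F.
(r4,c4): row 4 has {A,D,E,F}; column 4 has {A,C,D,E,F}, so it must be B.
(r5,c6): row 5 has {A,D,E,F}; column 6 has {B,E,F}, so it must be C.
(r6,c5): row 6 has {B,D,E,F}; column 5 has {A,B,D,E,F}, so it must be C.
(r6,c6): row 6 has {B,C,D,E,F}; column 6 has {B,C,E,F}, so it must be A.
(r3,c1): row 3 has {B,C,E,F}; column 1 has {D,E,F}, so it must be A.
(r3,c6): row 3 has {A,B,C,E,F}; column 6 has {A,B,C,E,F}, so it must be D.
(r4,c1): row 4 has {A,B,D,E,F}; column 1 has {A,D,E,F}, so it must be C.
(r5,c1): row 5 has {A,C,D,E,F}; column 1 has {A,C,D,E,F}, so it must be B.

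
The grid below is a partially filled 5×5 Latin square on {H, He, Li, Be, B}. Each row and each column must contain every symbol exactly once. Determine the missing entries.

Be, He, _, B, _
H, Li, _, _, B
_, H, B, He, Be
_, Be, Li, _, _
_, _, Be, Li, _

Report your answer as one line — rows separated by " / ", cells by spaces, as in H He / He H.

Be He H B Li / H Li He Be B / Li H B He Be / B Be Li H He / He B Be Li H

(r1,c3) = H
(r1,c5) = Li
(r2,c3) = He
(r2,c4) = Be
(r3,c1) = Li
(r4,c4) = H
(r4,c5) = He
(r5,c2) = B
(r5,c5) = H
(r4,c1) = B
(r5,c1) = He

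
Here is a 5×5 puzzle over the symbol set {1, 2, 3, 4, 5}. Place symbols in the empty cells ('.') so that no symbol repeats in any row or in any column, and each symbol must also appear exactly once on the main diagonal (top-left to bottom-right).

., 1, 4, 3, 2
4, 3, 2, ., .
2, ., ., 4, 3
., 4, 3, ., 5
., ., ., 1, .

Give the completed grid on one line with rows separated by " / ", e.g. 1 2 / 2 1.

5 1 4 3 2 / 4 3 2 5 1 / 2 5 1 4 3 / 1 4 3 2 5 / 3 2 5 1 4

(r1,c1) = 5
(r2,c4) = 5
(r2,c5) = 1
(r3,c2) = 5
(r3,c3) = 1
(r4,c1) = 1
(r4,c4) = 2
(r5,c1) = 3
(r5,c2) = 2
(r5,c3) = 5
(r5,c5) = 4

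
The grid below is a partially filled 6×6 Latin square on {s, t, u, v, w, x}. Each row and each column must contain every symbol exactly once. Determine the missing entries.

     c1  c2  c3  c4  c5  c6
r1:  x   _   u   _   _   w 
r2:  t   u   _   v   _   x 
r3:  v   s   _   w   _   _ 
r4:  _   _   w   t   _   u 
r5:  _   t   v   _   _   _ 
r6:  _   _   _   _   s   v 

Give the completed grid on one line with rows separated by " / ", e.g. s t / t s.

x v u s t w / t u s v w x / v s x w u t / s x w t v u / w t v u x s / u w t x s v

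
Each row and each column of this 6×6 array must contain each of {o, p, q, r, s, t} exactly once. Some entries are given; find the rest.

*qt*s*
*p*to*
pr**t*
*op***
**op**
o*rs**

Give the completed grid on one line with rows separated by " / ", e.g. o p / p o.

r q t o s p / s p q t o r / p r s q t o / t o p r q s / q s o p r t / o t r s p q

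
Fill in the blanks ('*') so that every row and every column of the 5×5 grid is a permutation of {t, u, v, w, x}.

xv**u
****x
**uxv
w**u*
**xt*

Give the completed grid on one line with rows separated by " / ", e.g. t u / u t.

(r1,c4) = w
(r2,c4) = v
(r3,c1) = t
(r3,c2) = w
(r4,c5) = t
(r5,c2) = u
(r5,c5) = w
(r1,c3) = t
(r2,c1) = u
(r2,c2) = t
(r2,c3) = w
(r4,c2) = x
(r4,c3) = v
(r5,c1) = v

x v t w u / u t w v x / t w u x v / w x v u t / v u x t w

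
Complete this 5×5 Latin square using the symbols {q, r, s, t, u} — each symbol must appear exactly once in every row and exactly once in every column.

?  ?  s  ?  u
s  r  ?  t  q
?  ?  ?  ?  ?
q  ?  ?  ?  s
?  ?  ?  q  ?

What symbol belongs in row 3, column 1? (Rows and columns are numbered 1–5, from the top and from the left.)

(r1,c4) = r
(r2,c3) = u
(r4,c4) = u
(r1,c1) = t
(r1,c2) = q
(r3,c4) = s
(r4,c2) = t
(r4,c3) = r
(r5,c3) = t
(r5,c5) = r
(r3,c2) = u
(r3,c3) = q
(r3,c5) = t
(r5,c1) = u
(r5,c2) = s
(r3,c1) = r

r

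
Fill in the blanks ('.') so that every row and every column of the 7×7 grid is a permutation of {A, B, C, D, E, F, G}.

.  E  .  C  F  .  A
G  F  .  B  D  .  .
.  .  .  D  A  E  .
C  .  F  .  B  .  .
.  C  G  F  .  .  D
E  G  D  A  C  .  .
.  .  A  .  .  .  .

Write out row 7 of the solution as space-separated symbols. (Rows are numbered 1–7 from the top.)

Cell (r1,c3): row 1 has {A,C,E,F}; column 3 has {A,D,F,G} → B.
Cell (r3,c2): row 3 has {A,D,E}; column 2 has {C,E,F,G} → B.
Cell (r3,c3): row 3 has {A,B,D,E}; column 3 has {A,B,D,F,G} → C.
Cell (r5,c5): row 5 has {C,D,F,G}; column 5 has {A,B,C,D,F} → E.
Cell (r7,c2): row 7 has {A}; column 2 has {B,C,E,F,G} → D.
Cell (r7,c5): row 7 has {A,D}; column 5 has {A,B,C,D,E,F} → G.
Cell (r1,c1): row 1 has {A,B,C,E,F}; column 1 has {C,E,G} → D.
Cell (r1,c6): row 1 has {A,B,C,D,E,F}; column 6 has {E} → G.
Cell (r2,c3): row 2 has {B,D,F,G}; column 3 has {A,B,C,D,F,G} → E.
Cell (r2,c7): row 2 has {B,D,E,F,G}; column 7 has {A,D} → C.
Cell (r3,c1): row 3 has {A,B,C,D,E}; column 1 has {C,D,E,G} → F.
Cell (r3,c7): row 3 has {A,B,C,D,E,F}; column 7 has {A,C,D} → G.
Cell (r4,c2): row 4 has {B,C,F}; column 2 has {B,C,D,E,F,G} → A.
Cell (r4,c6): row 4 has {A,B,C,F}; column 6 has {E,G} → D.
Cell (r4,c7): row 4 has {A,B,C,D,F}; column 7 has {A,C,D,G} → E.
Cell (r7,c1): row 7 has {A,D,G}; column 1 has {C,D,E,F,G} → B.
Cell (r7,c4): row 7 has {A,B,D,G}; column 4 has {A,B,C,D,F} → E.
Cell (r7,c7): row 7 has {A,B,D,E,G}; column 7 has {A,C,D,E,G} → F.
Cell (r2,c6): row 2 has {B,C,D,E,F,G}; column 6 has {D,E,G} → A.
Cell (r4,c4): row 4 has {A,B,C,D,E,F}; column 4 has {A,B,C,D,E,F} → G.
Cell (r5,c1): row 5 has {C,D,E,F,G}; column 1 has {B,C,D,E,F,G} → A.
Cell (r5,c6): row 5 has {A,C,D,E,F,G}; column 6 has {A,D,E,G} → B.
Cell (r6,c6): row 6 has {A,C,D,E,G}; column 6 has {A,B,D,E,G} → F.
Cell (r6,c7): row 6 has {A,C,D,E,F,G}; column 7 has {A,C,D,E,F,G} → B.
Cell (r7,c6): row 7 has {A,B,D,E,F,G}; column 6 has {A,B,D,E,F,G} → C.

B D A E G C F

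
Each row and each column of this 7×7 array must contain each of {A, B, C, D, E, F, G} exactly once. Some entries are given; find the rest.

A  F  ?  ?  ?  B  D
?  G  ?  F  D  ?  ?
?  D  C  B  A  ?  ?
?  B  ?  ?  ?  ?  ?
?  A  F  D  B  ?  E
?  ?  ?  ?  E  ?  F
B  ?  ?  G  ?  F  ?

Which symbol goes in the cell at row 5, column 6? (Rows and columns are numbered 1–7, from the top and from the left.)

(r3,c7) = G
(r6,c2) = C
(r6,c4) = A
(r7,c2) = E
(r7,c5) = C
(r7,c7) = A
(r1,c5) = G
(r3,c6) = E
(r4,c5) = F
(r4,c7) = C
(r7,c3) = D
(r1,c3) = E
(r1,c4) = C
(r2,c7) = B
(r3,c1) = F
(r4,c4) = E
(r2,c3) = A
(r2,c6) = C
(r4,c3) = G
(r5,c6) = G

G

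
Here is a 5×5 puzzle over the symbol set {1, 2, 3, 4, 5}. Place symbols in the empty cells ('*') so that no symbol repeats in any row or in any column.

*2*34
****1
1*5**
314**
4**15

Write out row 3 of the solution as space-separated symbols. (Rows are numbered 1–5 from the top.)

(r1,c1): row 1 has {2,3,4}; column 1 has {1,3,4}, so it must be 5.
(r1,c3): row 1 has {2,3,4,5}; column 3 has {4,5}, so it must be 1.
(r2,c1): row 2 has {1}; column 1 has {1,3,4,5}, so it must be 2.
(r2,c3): row 2 has {1,2}; column 3 has {1,4,5}, so it must be 3.
(r4,c5): row 4 has {1,3,4}; column 5 has {1,4,5}, so it must be 2.
(r5,c2): row 5 has {1,4,5}; column 2 has {1,2}, so it must be 3.
(r5,c3): row 5 has {1,3,4,5}; column 3 has {1,3,4,5}, so it must be 2.
(r3,c2): row 3 has {1,5}; column 2 has {1,2,3}, so it must be 4.
(r3,c4): row 3 has {1,4,5}; column 4 has {1,3}, so it must be 2.
(r3,c5): row 3 has {1,2,4,5}; column 5 has {1,2,4,5}, so it must be 3.

1 4 5 2 3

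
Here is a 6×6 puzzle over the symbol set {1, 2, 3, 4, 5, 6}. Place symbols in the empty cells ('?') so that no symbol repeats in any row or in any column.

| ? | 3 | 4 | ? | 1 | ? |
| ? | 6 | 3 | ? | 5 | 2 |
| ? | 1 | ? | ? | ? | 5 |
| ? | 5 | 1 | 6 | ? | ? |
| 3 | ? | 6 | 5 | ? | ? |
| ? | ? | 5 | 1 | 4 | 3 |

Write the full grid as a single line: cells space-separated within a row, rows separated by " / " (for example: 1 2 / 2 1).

row 1 has {1,3,4}; column 4 has {1,5,6} — only 2 is left for (r1,c4).
row 1 has {1,2,3,4}; column 6 has {2,3,5} — only 6 is left for (r1,c6).
row 2 has {2,3,5,6}; column 4 has {1,2,5,6} — only 4 is left for (r2,c4).
row 3 has {1,5}; column 3 has {1,3,4,5,6} — only 2 is left for (r3,c3).
row 3 has {1,2,5}; column 4 has {1,2,4,5,6} — only 3 is left for (r3,c4).
row 3 has {1,2,3,5}; column 5 has {1,4,5} — only 6 is left for (r3,c5).
row 4 has {1,5,6}; column 6 has {2,3,5,6} — only 4 is left for (r4,c6).
row 5 has {3,5,6}; column 5 has {1,4,5,6} — only 2 is left for (r5,c5).
row 5 has {2,3,5,6}; column 6 has {2,3,4,5,6} — only 1 is left for (r5,c6).
row 6 has {1,3,4,5}; column 2 has {1,3,5,6} — only 2 is left for (r6,c2).
row 1 has {1,2,3,4,6}; column 1 has {3} — only 5 is left for (r1,c1).
row 2 has {2,3,4,5,6}; column 1 has {3,5} — only 1 is left for (r2,c1).
row 3 has {1,2,3,5,6}; column 1 has {1,3,5} — only 4 is left for (r3,c1).
row 4 has {1,4,5,6}; column 1 has {1,3,4,5} — only 2 is left for (r4,c1).
row 4 has {1,2,4,5,6}; column 5 has {1,2,4,5,6} — only 3 is left for (r4,c5).
row 5 has {1,2,3,5,6}; column 2 has {1,2,3,5,6} — only 4 is left for (r5,c2).
row 6 has {1,2,3,4,5}; column 1 has {1,2,3,4,5} — only 6 is left for (r6,c1).

5 3 4 2 1 6 / 1 6 3 4 5 2 / 4 1 2 3 6 5 / 2 5 1 6 3 4 / 3 4 6 5 2 1 / 6 2 5 1 4 3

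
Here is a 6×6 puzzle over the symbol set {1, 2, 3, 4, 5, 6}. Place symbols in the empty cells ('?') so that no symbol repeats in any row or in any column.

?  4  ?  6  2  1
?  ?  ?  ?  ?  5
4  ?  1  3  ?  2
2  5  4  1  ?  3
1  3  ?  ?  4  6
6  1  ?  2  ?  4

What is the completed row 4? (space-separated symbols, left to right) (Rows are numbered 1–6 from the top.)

(r2,c1): row 2 has {5}; column 1 has {1,2,4,6}, so it must be 3.
(r2,c4): row 2 has {3,5}; column 4 has {1,2,3,6}, so it must be 4.
(r3,c2): row 3 has {1,2,3,4}; column 2 has {1,3,4,5}, so it must be 6.
(r3,c5): row 3 has {1,2,3,4,6}; column 5 has {2,4}, so it must be 5.
(r4,c5): row 4 has {1,2,3,4,5}; column 5 has {2,4,5}, so it must be 6.

2 5 4 1 6 3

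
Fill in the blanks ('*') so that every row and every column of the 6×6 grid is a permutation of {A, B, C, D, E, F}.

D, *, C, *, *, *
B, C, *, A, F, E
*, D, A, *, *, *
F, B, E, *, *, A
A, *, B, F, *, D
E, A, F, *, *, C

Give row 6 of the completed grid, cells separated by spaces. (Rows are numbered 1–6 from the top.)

E A F D B C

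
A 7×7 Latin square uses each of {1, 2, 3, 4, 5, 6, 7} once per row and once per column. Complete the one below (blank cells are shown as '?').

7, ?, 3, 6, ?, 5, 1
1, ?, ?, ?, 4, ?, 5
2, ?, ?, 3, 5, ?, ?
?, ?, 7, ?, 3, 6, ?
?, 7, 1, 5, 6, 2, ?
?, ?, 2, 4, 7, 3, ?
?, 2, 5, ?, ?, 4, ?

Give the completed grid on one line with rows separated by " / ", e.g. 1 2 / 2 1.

7 4 3 6 2 5 1 / 1 3 6 2 4 7 5 / 2 6 4 3 5 1 7 / 4 5 7 1 3 6 2 / 3 7 1 5 6 2 4 / 5 1 2 4 7 3 6 / 6 2 5 7 1 4 3

Cell (r1,c2): row 1 has {1,3,5,6,7}; column 2 has {2,7} → 4.
Cell (r1,c5): row 1 has {1,3,4,5,6,7}; column 5 has {3,4,5,6,7} → 2.
Cell (r2,c3): row 2 has {1,4,5}; column 3 has {1,2,3,5,7} → 6.
Cell (r2,c6): row 2 has {1,4,5,6}; column 6 has {2,3,4,5,6} → 7.
Cell (r3,c3): row 3 has {2,3,5}; column 3 has {1,2,3,5,6,7} → 4.
Cell (r3,c6): row 3 has {2,3,4,5}; column 6 has {2,3,4,5,6,7} → 1.
Cell (r6,c7): row 6 has {2,3,4,7}; column 7 has {1,5} → 6.
Cell (r7,c5): row 7 has {2,4,5}; column 5 has {2,3,4,5,6,7} → 1.
Cell (r2,c2): row 2 has {1,4,5,6,7}; column 2 has {2,4,7} → 3.
Cell (r2,c4): row 2 has {1,3,4,5,6,7}; column 4 has {3,4,5,6} → 2.
Cell (r3,c2): row 3 has {1,2,3,4,5}; column 2 has {2,3,4,7} → 6.
Cell (r3,c7): row 3 has {1,2,3,4,5,6}; column 7 has {1,5,6} → 7.
Cell (r4,c4): row 4 has {3,6,7}; column 4 has {2,3,4,5,6} → 1.
Cell (r6,c1): row 6 has {2,3,4,6,7}; column 1 has {1,2,7} → 5.
Cell (r6,c2): row 6 has {2,3,4,5,6,7}; column 2 has {2,3,4,6,7} → 1.
Cell (r7,c4): row 7 has {1,2,4,5}; column 4 has {1,2,3,4,5,6} → 7.
Cell (r7,c7): row 7 has {1,2,4,5,7}; column 7 has {1,5,6,7} → 3.
Cell (r4,c1): row 4 has {1,3,6,7}; column 1 has {1,2,5,7} → 4.
Cell (r4,c2): row 4 has {1,3,4,6,7}; column 2 has {1,2,3,4,6,7} → 5.
Cell (r4,c7): row 4 has {1,3,4,5,6,7}; column 7 has {1,3,5,6,7} → 2.
Cell (r5,c1): row 5 has {1,2,5,6,7}; column 1 has {1,2,4,5,7} → 3.
Cell (r5,c7): row 5 has {1,2,3,5,6,7}; column 7 has {1,2,3,5,6,7} → 4.
Cell (r7,c1): row 7 has {1,2,3,4,5,7}; column 1 has {1,2,3,4,5,7} → 6.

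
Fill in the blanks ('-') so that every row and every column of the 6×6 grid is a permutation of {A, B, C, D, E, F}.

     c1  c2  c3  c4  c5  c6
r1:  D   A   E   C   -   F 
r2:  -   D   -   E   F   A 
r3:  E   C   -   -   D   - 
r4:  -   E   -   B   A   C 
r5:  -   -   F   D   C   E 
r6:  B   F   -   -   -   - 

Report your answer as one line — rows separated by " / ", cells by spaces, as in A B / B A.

D A E C B F / C D B E F A / E C A F D B / F E D B A C / A B F D C E / B F C A E D

Cell (r1,c5): row 1 has {A,C,D,E,F}; column 5 has {A,C,D,F} → B.
Cell (r2,c1): row 2 has {A,D,E,F}; column 1 has {B,D,E} → C.
Cell (r2,c3): row 2 has {A,C,D,E,F}; column 3 has {E,F} → B.
Cell (r3,c3): row 3 has {C,D,E}; column 3 has {B,E,F} → A.
Cell (r3,c4): row 3 has {A,C,D,E}; column 4 has {B,C,D,E} → F.
Cell (r3,c6): row 3 has {A,C,D,E,F}; column 6 has {A,C,E,F} → B.
Cell (r4,c1): row 4 has {A,B,C,E}; column 1 has {B,C,D,E} → F.
Cell (r4,c3): row 4 has {A,B,C,E,F}; column 3 has {A,B,E,F} → D.
Cell (r5,c1): row 5 has {C,D,E,F}; column 1 has {B,C,D,E,F} → A.
Cell (r5,c2): row 5 has {A,C,D,E,F}; column 2 has {A,C,D,E,F} → B.
Cell (r6,c3): row 6 has {B,F}; column 3 has {A,B,D,E,F} → C.
Cell (r6,c4): row 6 has {B,C,F}; column 4 has {B,C,D,E,F} → A.
Cell (r6,c5): row 6 has {A,B,C,F}; column 5 has {A,B,C,D,F} → E.
Cell (r6,c6): row 6 has {A,B,C,E,F}; column 6 has {A,B,C,E,F} → D.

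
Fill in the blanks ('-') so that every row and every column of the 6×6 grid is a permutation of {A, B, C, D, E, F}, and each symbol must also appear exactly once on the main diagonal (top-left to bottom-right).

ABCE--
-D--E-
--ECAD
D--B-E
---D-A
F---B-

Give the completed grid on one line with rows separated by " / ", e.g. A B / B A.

A B C E D F / C D A F E B / B F E C A D / D A F B C E / E C B D F A / F E D A B C

At row 1, column 6: row 1 has {A,B,C,E}; column 6 has {A,D,E}; that leaves F.
At row 3, column 1: row 3 has {A,C,D,E}; column 1 has {A,D,F}; that leaves B.
At row 3, column 2: row 3 has {A,B,C,D,E}; column 2 has {B,D}; that leaves F.
At row 6, column 4: row 6 has {B,F}; column 4 has {B,C,D,E}; that leaves A.
At row 6, column 6: row 6 has {A,B,F}; column 6 has {A,D,E,F}; the diagonal has {A,B,D,E}; that leaves C.
At row 1, column 5: row 1 has {A,B,C,E,F}; column 5 has {A,B,E}; that leaves D.
At row 2, column 1: row 2 has {D,E}; column 1 has {A,B,D,F}; that leaves C.
At row 2, column 4: row 2 has {C,D,E}; column 4 has {A,B,C,D,E}; that leaves F.
At row 2, column 6: row 2 has {C,D,E,F}; column 6 has {A,C,D,E,F}; that leaves B.
At row 5, column 1: row 5 has {A,D}; column 1 has {A,B,C,D,F}; that leaves E.
At row 5, column 2: row 5 has {A,D,E}; column 2 has {B,D,F}; that leaves C.
At row 5, column 5: row 5 has {A,C,D,E}; column 5 has {A,B,D,E}; the diagonal has {A,B,C,D,E}; that leaves F.
At row 6, column 2: row 6 has {A,B,C,F}; column 2 has {B,C,D,F}; that leaves E.
At row 6, column 3: row 6 has {A,B,C,E,F}; column 3 has {C,E}; that leaves D.
At row 2, column 3: row 2 has {B,C,D,E,F}; column 3 has {C,D,E}; that leaves A.
At row 4, column 2: row 4 has {B,D,E}; column 2 has {B,C,D,E,F}; that leaves A.
At row 4, column 3: row 4 has {A,B,D,E}; column 3 has {A,C,D,E}; that leaves F.
At row 4, column 5: row 4 has {A,B,D,E,F}; column 5 has {A,B,D,E,F}; that leaves C.
At row 5, column 3: row 5 has {A,C,D,E,F}; column 3 has {A,C,D,E,F}; that leaves B.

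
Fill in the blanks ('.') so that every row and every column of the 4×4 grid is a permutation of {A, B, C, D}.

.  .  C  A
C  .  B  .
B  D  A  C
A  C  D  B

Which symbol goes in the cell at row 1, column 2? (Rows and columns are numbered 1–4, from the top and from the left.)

B

At row 1, column 1: row 1 has {A,C}; column 1 has {A,B,C}; that leaves D.
At row 1, column 2: row 1 has {A,C,D}; column 2 has {C,D}; that leaves B.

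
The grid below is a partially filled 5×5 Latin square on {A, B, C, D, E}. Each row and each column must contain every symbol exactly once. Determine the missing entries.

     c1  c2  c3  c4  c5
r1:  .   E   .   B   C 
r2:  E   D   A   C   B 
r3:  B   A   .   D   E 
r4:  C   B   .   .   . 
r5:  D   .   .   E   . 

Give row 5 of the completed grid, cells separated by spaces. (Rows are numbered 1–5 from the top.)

D C B E A

(r1,c1) = A
(r1,c3) = D
(r3,c3) = C
(r4,c3) = E
(r4,c4) = A
(r4,c5) = D
(r5,c2) = C
(r5,c3) = B
(r5,c5) = A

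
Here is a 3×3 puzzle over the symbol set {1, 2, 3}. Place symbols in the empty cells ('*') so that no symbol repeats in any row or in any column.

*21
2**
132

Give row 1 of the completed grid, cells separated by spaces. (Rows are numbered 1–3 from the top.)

(r1,c1) = 3

3 2 1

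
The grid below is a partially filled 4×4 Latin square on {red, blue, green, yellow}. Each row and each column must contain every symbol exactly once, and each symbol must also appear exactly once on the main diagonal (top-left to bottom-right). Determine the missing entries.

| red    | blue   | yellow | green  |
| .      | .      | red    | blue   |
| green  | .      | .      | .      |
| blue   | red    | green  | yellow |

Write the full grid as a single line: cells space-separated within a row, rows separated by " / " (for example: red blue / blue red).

red blue yellow green / yellow green red blue / green yellow blue red / blue red green yellow

At row 2, column 1: row 2 has {red,blue}; column 1 has {red,blue,green}; that leaves yellow.
At row 2, column 2: row 2 has {red,blue,yellow}; column 2 has {red,blue}; the diagonal has {red,yellow}; that leaves green.
At row 3, column 2: row 3 has {green}; column 2 has {red,blue,green}; that leaves yellow.
At row 3, column 3: row 3 has {green,yellow}; column 3 has {red,green,yellow}; the diagonal has {red,green,yellow}; that leaves blue.
At row 3, column 4: row 3 has {blue,green,yellow}; column 4 has {blue,green,yellow}; that leaves red.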